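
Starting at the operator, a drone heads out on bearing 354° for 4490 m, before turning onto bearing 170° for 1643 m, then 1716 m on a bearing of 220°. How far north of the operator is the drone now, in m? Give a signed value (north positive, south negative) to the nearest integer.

Leg 1 (354°, 4490 m): east 4490 sin 354° = -469.33, north 4490 cos 354° = 4465.40
Leg 2 (170°, 1643 m): east 1643 sin 170° = 285.30, north 1643 cos 170° = -1618.04
Leg 3 (220°, 1716 m): east 1716 sin 220° = -1103.02, north 1716 cos 220° = -1314.53
Net north component: 1532.83 m.

1533 m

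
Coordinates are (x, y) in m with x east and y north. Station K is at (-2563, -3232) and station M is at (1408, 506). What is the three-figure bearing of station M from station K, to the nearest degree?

047°

Δeast = 1408 − -2563 = 3971.00; Δnorth = 506 − -3232 = 3738.00.
Bearing = atan2(Δeast, Δnorth) mod 360° = 46.73° ≈ 047°.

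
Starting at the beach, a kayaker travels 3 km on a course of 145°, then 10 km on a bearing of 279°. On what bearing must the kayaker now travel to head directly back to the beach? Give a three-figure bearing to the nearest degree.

084°

Leg 1 (145°, 3 km): east 3 sin 145° = 1.72, north 3 cos 145° = -2.46
Leg 2 (279°, 10 km): east 10 sin 279° = -9.88, north 10 cos 279° = 1.56
Net displacement: -8.16 east, -0.89 north. Direction back to start is (8.16, 0.89): bearing = atan2(8.16, 0.89) mod 360° = 83.75° ≈ 084°.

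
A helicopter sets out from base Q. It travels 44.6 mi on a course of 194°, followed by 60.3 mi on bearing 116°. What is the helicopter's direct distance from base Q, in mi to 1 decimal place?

82.1 mi

Leg 1 (194°, 44.6 mi): east 44.6 sin 194° = -10.79, north 44.6 cos 194° = -43.28
Leg 2 (116°, 60.3 mi): east 60.3 sin 116° = 54.20, north 60.3 cos 116° = -26.43
Net: 43.41 east, -69.71 north. Distance = √((43.41)² + (-69.71)²) = 82.119 mi.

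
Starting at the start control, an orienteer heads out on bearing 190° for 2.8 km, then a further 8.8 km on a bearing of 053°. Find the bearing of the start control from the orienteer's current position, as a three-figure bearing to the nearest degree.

249°

Leg 1 (190°, 2.8 km): east 2.8 sin 190° = -0.49, north 2.8 cos 190° = -2.76
Leg 2 (053°, 8.8 km): east 8.8 sin 53° = 7.03, north 8.8 cos 53° = 5.30
Net displacement: 6.54 east, 2.54 north. Direction back to start is (-6.54, -2.54): bearing = atan2(-6.54, -2.54) mod 360° = 248.79° ≈ 249°.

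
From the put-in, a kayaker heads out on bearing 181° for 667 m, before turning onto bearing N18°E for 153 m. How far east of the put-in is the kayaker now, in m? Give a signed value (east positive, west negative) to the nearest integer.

36 m

Leg 1 (181°, 667 m): east 667 sin 181° = -11.64, north 667 cos 181° = -666.90
Leg 2 (N18°E, 153 m): east 153 sin 18° = 47.28, north 153 cos 18° = 145.51
Net east component: 35.64 m.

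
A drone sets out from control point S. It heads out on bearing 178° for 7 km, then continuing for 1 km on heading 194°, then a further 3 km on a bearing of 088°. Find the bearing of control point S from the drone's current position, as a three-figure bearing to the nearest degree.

Leg 1 (178°, 7 km): east 7 sin 178° = 0.24, north 7 cos 178° = -7.00
Leg 2 (194°, 1 km): east 1 sin 194° = -0.24, north 1 cos 194° = -0.97
Leg 3 (088°, 3 km): east 3 sin 88° = 3.00, north 3 cos 88° = 0.10
Net displacement: 3.00 east, -7.86 north. Direction back to start is (-3.00, 7.86): bearing = atan2(-3.00, 7.86) mod 360° = 339.11° ≈ 339°.

339°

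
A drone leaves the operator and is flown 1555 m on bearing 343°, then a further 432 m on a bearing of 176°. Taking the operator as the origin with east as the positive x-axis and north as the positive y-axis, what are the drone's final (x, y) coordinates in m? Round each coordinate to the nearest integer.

(-425, 1056)

Leg 1 (343°, 1555 m): east 1555 sin 343° = -454.64, north 1555 cos 343° = 1487.05
Leg 2 (176°, 432 m): east 432 sin 176° = 30.13, north 432 cos 176° = -430.95
Summing: -424.50 m east, 1056.11 m north → (-425, 1056).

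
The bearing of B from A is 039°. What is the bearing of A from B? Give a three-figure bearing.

219°

Back-bearing = 039° + 180° = 219°.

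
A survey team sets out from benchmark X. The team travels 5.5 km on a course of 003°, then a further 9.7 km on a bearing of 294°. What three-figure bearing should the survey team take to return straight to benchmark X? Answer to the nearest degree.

138°

Leg 1 (003°, 5.5 km): east 5.5 sin 3° = 0.29, north 5.5 cos 3° = 5.49
Leg 2 (294°, 9.7 km): east 9.7 sin 294° = -8.86, north 9.7 cos 294° = 3.95
Net displacement: -8.57 east, 9.44 north. Direction back to start is (8.57, -9.44): bearing = atan2(8.57, -9.44) mod 360° = 137.75° ≈ 138°.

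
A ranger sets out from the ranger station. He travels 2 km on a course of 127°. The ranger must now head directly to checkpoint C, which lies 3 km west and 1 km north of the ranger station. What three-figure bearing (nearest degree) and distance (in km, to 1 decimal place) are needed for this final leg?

Leg 1 (127°, 2 km): east 2 sin 127° = 1.60, north 2 cos 127° = -1.20
Current position: (1.60, -1.20). Target: (-3, 1). Remaining: Δeast = -4.60, Δnorth = 2.20.
Bearing = atan2(-4.60, 2.20) mod 360° = 295.61°; distance = √((-4.60)² + (2.20)²) = 5.098 km.

296°, 5.1 km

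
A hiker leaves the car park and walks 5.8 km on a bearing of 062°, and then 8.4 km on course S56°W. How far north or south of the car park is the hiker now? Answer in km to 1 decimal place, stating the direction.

2.0 km south

Leg 1 (062°, 5.8 km): east 5.8 sin 62° = 5.12, north 5.8 cos 62° = 2.72
Leg 2 (S56°W, 8.4 km): east 8.4 sin 236° = -6.96, north 8.4 cos 236° = -4.70
Net north component: -1.97 km.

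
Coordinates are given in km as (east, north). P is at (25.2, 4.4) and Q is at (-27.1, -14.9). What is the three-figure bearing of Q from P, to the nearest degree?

250°

Δeast = -27.1 − 25.2 = -52.30; Δnorth = -14.9 − 4.4 = -19.30.
Bearing = atan2(Δeast, Δnorth) mod 360° = 249.74° ≈ 250°.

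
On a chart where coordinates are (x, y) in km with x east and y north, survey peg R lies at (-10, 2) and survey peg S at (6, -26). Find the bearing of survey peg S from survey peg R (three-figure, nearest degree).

150°

Δeast = 6 − -10 = 16.00; Δnorth = -26 − 2 = -28.00.
Bearing = atan2(Δeast, Δnorth) mod 360° = 150.26° ≈ 150°.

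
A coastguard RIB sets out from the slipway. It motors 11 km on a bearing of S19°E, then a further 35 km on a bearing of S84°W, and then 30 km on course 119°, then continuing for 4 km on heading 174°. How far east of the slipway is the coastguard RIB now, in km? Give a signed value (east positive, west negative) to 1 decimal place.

Leg 1 (S19°E, 11 km): east 11 sin 161° = 3.58, north 11 cos 161° = -10.40
Leg 2 (S84°W, 35 km): east 35 sin 264° = -34.81, north 35 cos 264° = -3.66
Leg 3 (119°, 30 km): east 30 sin 119° = 26.24, north 30 cos 119° = -14.54
Leg 4 (174°, 4 km): east 4 sin 174° = 0.42, north 4 cos 174° = -3.98
Net east component: -4.57 km.

-4.6 km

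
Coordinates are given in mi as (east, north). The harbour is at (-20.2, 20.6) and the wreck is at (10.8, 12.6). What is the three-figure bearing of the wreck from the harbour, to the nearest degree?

104°

Δeast = 10.8 − -20.2 = 31.00; Δnorth = 12.6 − 20.6 = -8.00.
Bearing = atan2(Δeast, Δnorth) mod 360° = 104.47° ≈ 104°.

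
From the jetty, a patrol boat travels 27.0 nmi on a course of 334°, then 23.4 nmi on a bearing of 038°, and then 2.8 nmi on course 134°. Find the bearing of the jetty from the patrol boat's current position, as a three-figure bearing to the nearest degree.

186°

Leg 1 (334°, 27.0 nmi): east 27.0 sin 334° = -11.84, north 27.0 cos 334° = 24.27
Leg 2 (038°, 23.4 nmi): east 23.4 sin 38° = 14.41, north 23.4 cos 38° = 18.44
Leg 3 (134°, 2.8 nmi): east 2.8 sin 134° = 2.01, north 2.8 cos 134° = -1.95
Net displacement: 4.58 east, 40.76 north. Direction back to start is (-4.58, -40.76): bearing = atan2(-4.58, -40.76) mod 360° = 186.42° ≈ 186°.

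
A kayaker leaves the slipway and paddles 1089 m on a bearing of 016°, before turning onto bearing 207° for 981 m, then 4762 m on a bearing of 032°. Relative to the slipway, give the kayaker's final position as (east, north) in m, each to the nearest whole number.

(2378, 4211)

Leg 1 (016°, 1089 m): east 1089 sin 16° = 300.17, north 1089 cos 16° = 1046.81
Leg 2 (207°, 981 m): east 981 sin 207° = -445.36, north 981 cos 207° = -874.08
Leg 3 (032°, 4762 m): east 4762 sin 32° = 2523.48, north 4762 cos 32° = 4038.41
Summing: 2378.28 m east, 4211.14 m north → (2378, 4211).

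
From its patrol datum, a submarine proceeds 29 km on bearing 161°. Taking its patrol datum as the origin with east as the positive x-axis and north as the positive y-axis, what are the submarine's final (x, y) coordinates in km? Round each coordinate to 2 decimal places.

Leg 1 (161°, 29 km): east 29 sin 161° = 9.44, north 29 cos 161° = -27.42
Summing: 9.44 km east, -27.42 km north → (9.44, -27.42).

(9.44, -27.42)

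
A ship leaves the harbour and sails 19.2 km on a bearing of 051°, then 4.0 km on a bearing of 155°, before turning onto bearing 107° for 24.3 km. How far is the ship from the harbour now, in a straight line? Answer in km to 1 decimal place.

Leg 1 (051°, 19.2 km): east 19.2 sin 51° = 14.92, north 19.2 cos 51° = 12.08
Leg 2 (155°, 4.0 km): east 4.0 sin 155° = 1.69, north 4.0 cos 155° = -3.63
Leg 3 (107°, 24.3 km): east 24.3 sin 107° = 23.24, north 24.3 cos 107° = -7.10
Net: 39.85 east, 1.35 north. Distance = √((39.85)² + (1.35)²) = 39.873 km.

39.9 km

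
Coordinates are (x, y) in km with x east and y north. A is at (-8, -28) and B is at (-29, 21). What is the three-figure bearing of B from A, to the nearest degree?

Δeast = -29 − -8 = -21.00; Δnorth = 21 − -28 = 49.00.
Bearing = atan2(Δeast, Δnorth) mod 360° = 336.80° ≈ 337°.

337°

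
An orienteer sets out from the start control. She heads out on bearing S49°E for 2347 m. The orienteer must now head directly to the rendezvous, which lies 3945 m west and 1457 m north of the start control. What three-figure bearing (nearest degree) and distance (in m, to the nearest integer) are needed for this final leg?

298°, 6454 m

Leg 1 (S49°E, 2347 m): east 2347 sin 131° = 1771.30, north 2347 cos 131° = -1539.77
Current position: (1771.30, -1539.77). Target: (-3945, 1457). Remaining: Δeast = -5716.30, Δnorth = 2996.77.
Bearing = atan2(-5716.30, 2996.77) mod 360° = 297.67°; distance = √((-5716.30)² + (2996.77)²) = 6454.205 m.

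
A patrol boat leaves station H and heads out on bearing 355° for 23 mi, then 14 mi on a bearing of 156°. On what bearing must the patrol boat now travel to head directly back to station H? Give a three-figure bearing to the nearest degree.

Leg 1 (355°, 23 mi): east 23 sin 355° = -2.00, north 23 cos 355° = 22.91
Leg 2 (156°, 14 mi): east 14 sin 156° = 5.69, north 14 cos 156° = -12.79
Net displacement: 3.69 east, 10.12 north. Direction back to start is (-3.69, -10.12): bearing = atan2(-3.69, -10.12) mod 360° = 200.03° ≈ 200°.

200°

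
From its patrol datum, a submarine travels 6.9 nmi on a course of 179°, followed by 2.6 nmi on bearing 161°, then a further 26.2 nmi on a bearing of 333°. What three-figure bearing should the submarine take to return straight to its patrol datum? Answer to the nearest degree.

Leg 1 (179°, 6.9 nmi): east 6.9 sin 179° = 0.12, north 6.9 cos 179° = -6.90
Leg 2 (161°, 2.6 nmi): east 2.6 sin 161° = 0.85, north 2.6 cos 161° = -2.46
Leg 3 (333°, 26.2 nmi): east 26.2 sin 333° = -11.89, north 26.2 cos 333° = 23.34
Net displacement: -10.93 east, 13.99 north. Direction back to start is (10.93, -13.99): bearing = atan2(10.93, -13.99) mod 360° = 142.00° ≈ 142°.

142°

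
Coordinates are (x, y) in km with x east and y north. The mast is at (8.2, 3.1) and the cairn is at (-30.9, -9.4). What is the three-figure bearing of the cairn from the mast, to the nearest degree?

252°

Δeast = -30.9 − 8.2 = -39.10; Δnorth = -9.4 − 3.1 = -12.50.
Bearing = atan2(Δeast, Δnorth) mod 360° = 252.27° ≈ 252°.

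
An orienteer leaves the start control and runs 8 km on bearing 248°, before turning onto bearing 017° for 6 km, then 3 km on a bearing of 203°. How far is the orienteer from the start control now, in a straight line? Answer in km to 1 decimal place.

6.8 km

Leg 1 (248°, 8 km): east 8 sin 248° = -7.42, north 8 cos 248° = -3.00
Leg 2 (017°, 6 km): east 6 sin 17° = 1.75, north 6 cos 17° = 5.74
Leg 3 (203°, 3 km): east 3 sin 203° = -1.17, north 3 cos 203° = -2.76
Net: -6.84 east, -0.02 north. Distance = √((-6.84)² + (-0.02)²) = 6.835 km.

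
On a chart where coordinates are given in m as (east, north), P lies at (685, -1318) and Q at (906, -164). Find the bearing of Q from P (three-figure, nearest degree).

011°

Δeast = 906 − 685 = 221.00; Δnorth = -164 − -1318 = 1154.00.
Bearing = atan2(Δeast, Δnorth) mod 360° = 10.84° ≈ 011°.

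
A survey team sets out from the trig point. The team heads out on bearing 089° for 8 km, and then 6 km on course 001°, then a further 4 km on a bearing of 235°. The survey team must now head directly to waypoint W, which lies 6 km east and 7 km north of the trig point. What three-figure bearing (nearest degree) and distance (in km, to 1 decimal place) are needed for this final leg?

Leg 1 (089°, 8 km): east 8 sin 89° = 8.00, north 8 cos 89° = 0.14
Leg 2 (001°, 6 km): east 6 sin 1° = 0.10, north 6 cos 1° = 6.00
Leg 3 (235°, 4 km): east 4 sin 235° = -3.28, north 4 cos 235° = -2.29
Current position: (4.83, 3.84). Target: (6, 7). Remaining: Δeast = 1.17, Δnorth = 3.16.
Bearing = atan2(1.17, 3.16) mod 360° = 20.39°; distance = √((1.17)² + (3.16)²) = 3.367 km.

020°, 3.4 km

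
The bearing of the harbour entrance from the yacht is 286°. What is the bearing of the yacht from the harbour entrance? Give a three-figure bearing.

106°

Back-bearing = 286° − 180° = 106°.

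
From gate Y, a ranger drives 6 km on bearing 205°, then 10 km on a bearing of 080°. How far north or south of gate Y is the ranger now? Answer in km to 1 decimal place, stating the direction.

Leg 1 (205°, 6 km): east 6 sin 205° = -2.54, north 6 cos 205° = -5.44
Leg 2 (080°, 10 km): east 10 sin 80° = 9.85, north 10 cos 80° = 1.74
Net north component: -3.70 km.

3.7 km south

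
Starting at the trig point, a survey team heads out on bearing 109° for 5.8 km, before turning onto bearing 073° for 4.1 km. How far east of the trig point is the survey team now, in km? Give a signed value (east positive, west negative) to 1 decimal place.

Leg 1 (109°, 5.8 km): east 5.8 sin 109° = 5.48, north 5.8 cos 109° = -1.89
Leg 2 (073°, 4.1 km): east 4.1 sin 73° = 3.92, north 4.1 cos 73° = 1.20
Net east component: 9.40 km.

9.4 km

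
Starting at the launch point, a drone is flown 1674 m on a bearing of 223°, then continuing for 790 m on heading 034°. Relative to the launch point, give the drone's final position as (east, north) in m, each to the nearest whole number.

Leg 1 (223°, 1674 m): east 1674 sin 223° = -1141.67, north 1674 cos 223° = -1224.29
Leg 2 (034°, 790 m): east 790 sin 34° = 441.76, north 790 cos 34° = 654.94
Summing: -699.90 m east, -569.35 m north → (-700, -569).

(-700, -569)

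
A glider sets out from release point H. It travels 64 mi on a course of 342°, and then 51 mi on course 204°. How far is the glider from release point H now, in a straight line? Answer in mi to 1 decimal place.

Leg 1 (342°, 64 mi): east 64 sin 342° = -19.78, north 64 cos 342° = 60.87
Leg 2 (204°, 51 mi): east 51 sin 204° = -20.74, north 51 cos 204° = -46.59
Net: -40.52 east, 14.28 north. Distance = √((-40.52)² + (14.28)²) = 42.962 mi.

43.0 mi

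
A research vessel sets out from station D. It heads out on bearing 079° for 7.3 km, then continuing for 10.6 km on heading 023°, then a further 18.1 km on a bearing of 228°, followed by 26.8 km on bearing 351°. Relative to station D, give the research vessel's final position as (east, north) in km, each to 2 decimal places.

Leg 1 (079°, 7.3 km): east 7.3 sin 79° = 7.17, north 7.3 cos 79° = 1.39
Leg 2 (023°, 10.6 km): east 10.6 sin 23° = 4.14, north 10.6 cos 23° = 9.76
Leg 3 (228°, 18.1 km): east 18.1 sin 228° = -13.45, north 18.1 cos 228° = -12.11
Leg 4 (351°, 26.8 km): east 26.8 sin 351° = -4.19, north 26.8 cos 351° = 26.47
Summing: -6.34 km east, 25.51 km north → (-6.34, 25.51).

(-6.34, 25.51)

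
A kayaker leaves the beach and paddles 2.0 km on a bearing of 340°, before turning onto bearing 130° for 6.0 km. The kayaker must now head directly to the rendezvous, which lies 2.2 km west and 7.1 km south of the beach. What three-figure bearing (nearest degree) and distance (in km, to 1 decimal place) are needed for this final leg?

Leg 1 (340°, 2.0 km): east 2.0 sin 340° = -0.68, north 2.0 cos 340° = 1.88
Leg 2 (130°, 6.0 km): east 6.0 sin 130° = 4.60, north 6.0 cos 130° = -3.86
Current position: (3.91, -1.98). Target: (-2.2, -7.1). Remaining: Δeast = -6.11, Δnorth = -5.12.
Bearing = atan2(-6.11, -5.12) mod 360° = 230.03°; distance = √((-6.11)² + (-5.12)²) = 7.975 km.

230°, 8.0 km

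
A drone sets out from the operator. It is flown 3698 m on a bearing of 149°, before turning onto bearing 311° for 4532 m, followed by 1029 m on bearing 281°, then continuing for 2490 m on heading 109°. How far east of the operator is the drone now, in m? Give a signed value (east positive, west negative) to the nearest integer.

-171 m

Leg 1 (149°, 3698 m): east 3698 sin 149° = 1904.61, north 3698 cos 149° = -3169.80
Leg 2 (311°, 4532 m): east 4532 sin 311° = -3420.34, north 4532 cos 311° = 2973.26
Leg 3 (281°, 1029 m): east 1029 sin 281° = -1010.09, north 1029 cos 281° = 196.34
Leg 4 (109°, 2490 m): east 2490 sin 109° = 2354.34, north 2490 cos 109° = -810.66
Net east component: -171.49 m.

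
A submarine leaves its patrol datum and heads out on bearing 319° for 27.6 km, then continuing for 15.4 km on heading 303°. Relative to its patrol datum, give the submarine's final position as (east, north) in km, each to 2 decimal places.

Leg 1 (319°, 27.6 km): east 27.6 sin 319° = -18.11, north 27.6 cos 319° = 20.83
Leg 2 (303°, 15.4 km): east 15.4 sin 303° = -12.92, north 15.4 cos 303° = 8.39
Summing: -31.02 km east, 29.22 km north → (-31.02, 29.22).

(-31.02, 29.22)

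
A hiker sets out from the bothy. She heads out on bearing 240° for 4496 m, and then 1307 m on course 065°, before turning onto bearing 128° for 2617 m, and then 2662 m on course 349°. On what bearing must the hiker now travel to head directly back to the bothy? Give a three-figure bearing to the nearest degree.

Leg 1 (240°, 4496 m): east 4496 sin 240° = -3893.65, north 4496 cos 240° = -2248.00
Leg 2 (065°, 1307 m): east 1307 sin 65° = 1184.54, north 1307 cos 65° = 552.36
Leg 3 (128°, 2617 m): east 2617 sin 128° = 2062.22, north 2617 cos 128° = -1611.19
Leg 4 (349°, 2662 m): east 2662 sin 349° = -507.93, north 2662 cos 349° = 2613.09
Net displacement: -1154.82 east, -693.73 north. Direction back to start is (1154.82, 693.73): bearing = atan2(1154.82, 693.73) mod 360° = 59.01° ≈ 059°.

059°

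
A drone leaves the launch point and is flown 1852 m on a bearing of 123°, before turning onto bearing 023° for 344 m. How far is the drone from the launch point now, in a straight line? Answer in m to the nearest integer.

Leg 1 (123°, 1852 m): east 1852 sin 123° = 1553.22, north 1852 cos 123° = -1008.67
Leg 2 (023°, 344 m): east 344 sin 23° = 134.41, north 344 cos 23° = 316.65
Net: 1687.63 east, -692.02 north. Distance = √((1687.63)² + (-692.02)²) = 1824.002 m.

1824 m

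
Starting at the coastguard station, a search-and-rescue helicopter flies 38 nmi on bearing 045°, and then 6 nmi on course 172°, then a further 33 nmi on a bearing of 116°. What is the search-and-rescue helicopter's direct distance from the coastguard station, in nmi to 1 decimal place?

Leg 1 (045°, 38 nmi): east 38 sin 45° = 26.87, north 38 cos 45° = 26.87
Leg 2 (172°, 6 nmi): east 6 sin 172° = 0.84, north 6 cos 172° = -5.94
Leg 3 (116°, 33 nmi): east 33 sin 116° = 29.66, north 33 cos 116° = -14.47
Net: 57.37 east, 6.46 north. Distance = √((57.37)² + (6.46)²) = 57.728 nmi.

57.7 nmi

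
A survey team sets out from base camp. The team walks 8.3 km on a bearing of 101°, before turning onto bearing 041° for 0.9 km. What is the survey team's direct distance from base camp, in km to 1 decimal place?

8.8 km

Leg 1 (101°, 8.3 km): east 8.3 sin 101° = 8.15, north 8.3 cos 101° = -1.58
Leg 2 (041°, 0.9 km): east 0.9 sin 41° = 0.59, north 0.9 cos 41° = 0.68
Net: 8.74 east, -0.90 north. Distance = √((8.74)² + (-0.90)²) = 8.785 km.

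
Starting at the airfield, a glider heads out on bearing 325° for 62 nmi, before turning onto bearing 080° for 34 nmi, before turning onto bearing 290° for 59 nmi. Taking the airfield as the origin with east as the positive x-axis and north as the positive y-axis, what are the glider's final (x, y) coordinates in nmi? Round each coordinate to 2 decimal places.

(-57.52, 76.87)

Leg 1 (325°, 62 nmi): east 62 sin 325° = -35.56, north 62 cos 325° = 50.79
Leg 2 (080°, 34 nmi): east 34 sin 80° = 33.48, north 34 cos 80° = 5.90
Leg 3 (290°, 59 nmi): east 59 sin 290° = -55.44, north 59 cos 290° = 20.18
Summing: -57.52 nmi east, 76.87 nmi north → (-57.52, 76.87).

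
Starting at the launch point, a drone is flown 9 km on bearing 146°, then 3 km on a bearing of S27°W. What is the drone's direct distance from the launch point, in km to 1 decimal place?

10.8 km

Leg 1 (146°, 9 km): east 9 sin 146° = 5.03, north 9 cos 146° = -7.46
Leg 2 (S27°W, 3 km): east 3 sin 207° = -1.36, north 3 cos 207° = -2.67
Net: 3.67 east, -10.13 north. Distance = √((3.67)² + (-10.13)²) = 10.779 km.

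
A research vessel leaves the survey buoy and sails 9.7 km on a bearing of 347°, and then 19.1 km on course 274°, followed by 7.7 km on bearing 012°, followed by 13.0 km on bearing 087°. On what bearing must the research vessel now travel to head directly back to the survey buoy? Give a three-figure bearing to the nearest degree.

161°

Leg 1 (347°, 9.7 km): east 9.7 sin 347° = -2.18, north 9.7 cos 347° = 9.45
Leg 2 (274°, 19.1 km): east 19.1 sin 274° = -19.05, north 19.1 cos 274° = 1.33
Leg 3 (012°, 7.7 km): east 7.7 sin 12° = 1.60, north 7.7 cos 12° = 7.53
Leg 4 (087°, 13.0 km): east 13.0 sin 87° = 12.98, north 13.0 cos 87° = 0.68
Net displacement: -6.65 east, 19.00 north. Direction back to start is (6.65, -19.00): bearing = atan2(6.65, -19.00) mod 360° = 160.70° ≈ 161°.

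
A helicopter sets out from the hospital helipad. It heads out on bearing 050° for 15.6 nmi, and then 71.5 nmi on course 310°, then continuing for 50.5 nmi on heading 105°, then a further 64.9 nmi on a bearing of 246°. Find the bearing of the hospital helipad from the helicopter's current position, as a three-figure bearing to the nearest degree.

Leg 1 (050°, 15.6 nmi): east 15.6 sin 50° = 11.95, north 15.6 cos 50° = 10.03
Leg 2 (310°, 71.5 nmi): east 71.5 sin 310° = -54.77, north 71.5 cos 310° = 45.96
Leg 3 (105°, 50.5 nmi): east 50.5 sin 105° = 48.78, north 50.5 cos 105° = -13.07
Leg 4 (246°, 64.9 nmi): east 64.9 sin 246° = -59.29, north 64.9 cos 246° = -26.40
Net displacement: -53.33 east, 16.52 north. Direction back to start is (53.33, -16.52): bearing = atan2(53.33, -16.52) mod 360° = 107.21° ≈ 107°.

107°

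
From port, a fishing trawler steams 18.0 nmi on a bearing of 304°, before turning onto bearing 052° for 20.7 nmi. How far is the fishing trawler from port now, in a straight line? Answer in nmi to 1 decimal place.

Leg 1 (304°, 18.0 nmi): east 18.0 sin 304° = -14.92, north 18.0 cos 304° = 10.07
Leg 2 (052°, 20.7 nmi): east 20.7 sin 52° = 16.31, north 20.7 cos 52° = 12.74
Net: 1.39 east, 22.81 north. Distance = √((1.39)² + (22.81)²) = 22.852 nmi.

22.9 nmi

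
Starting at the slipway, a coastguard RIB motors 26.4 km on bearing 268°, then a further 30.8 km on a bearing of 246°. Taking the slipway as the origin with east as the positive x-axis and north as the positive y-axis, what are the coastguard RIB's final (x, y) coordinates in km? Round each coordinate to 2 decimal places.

Leg 1 (268°, 26.4 km): east 26.4 sin 268° = -26.38, north 26.4 cos 268° = -0.92
Leg 2 (246°, 30.8 km): east 30.8 sin 246° = -28.14, north 30.8 cos 246° = -12.53
Summing: -54.52 km east, -13.45 km north → (-54.52, -13.45).

(-54.52, -13.45)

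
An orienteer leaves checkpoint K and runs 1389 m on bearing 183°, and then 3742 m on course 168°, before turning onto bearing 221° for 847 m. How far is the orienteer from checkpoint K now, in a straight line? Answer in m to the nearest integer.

5689 m

Leg 1 (183°, 1389 m): east 1389 sin 183° = -72.69, north 1389 cos 183° = -1387.10
Leg 2 (168°, 3742 m): east 3742 sin 168° = 778.01, north 3742 cos 168° = -3660.23
Leg 3 (221°, 847 m): east 847 sin 221° = -555.68, north 847 cos 221° = -639.24
Net: 149.63 east, -5686.56 north. Distance = √((149.63)² + (-5686.56)²) = 5688.532 m.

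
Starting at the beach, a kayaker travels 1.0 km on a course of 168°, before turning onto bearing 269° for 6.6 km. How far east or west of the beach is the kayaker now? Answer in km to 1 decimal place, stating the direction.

Leg 1 (168°, 1.0 km): east 1.0 sin 168° = 0.21, north 1.0 cos 168° = -0.98
Leg 2 (269°, 6.6 km): east 6.6 sin 269° = -6.60, north 6.6 cos 269° = -0.12
Net east component: -6.39 km.

6.4 km west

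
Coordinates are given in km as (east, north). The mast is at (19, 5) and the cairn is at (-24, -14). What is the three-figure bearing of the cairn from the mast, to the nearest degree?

Δeast = -24 − 19 = -43.00; Δnorth = -14 − 5 = -19.00.
Bearing = atan2(Δeast, Δnorth) mod 360° = 246.16° ≈ 246°.

246°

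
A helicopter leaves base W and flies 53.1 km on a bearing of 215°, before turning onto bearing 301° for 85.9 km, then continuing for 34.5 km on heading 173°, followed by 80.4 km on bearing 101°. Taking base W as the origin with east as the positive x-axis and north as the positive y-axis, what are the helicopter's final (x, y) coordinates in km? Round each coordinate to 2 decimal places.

(-20.96, -48.84)

Leg 1 (215°, 53.1 km): east 53.1 sin 215° = -30.46, north 53.1 cos 215° = -43.50
Leg 2 (301°, 85.9 km): east 85.9 sin 301° = -73.63, north 85.9 cos 301° = 44.24
Leg 3 (173°, 34.5 km): east 34.5 sin 173° = 4.20, north 34.5 cos 173° = -34.24
Leg 4 (101°, 80.4 km): east 80.4 sin 101° = 78.92, north 80.4 cos 101° = -15.34
Summing: -20.96 km east, -48.84 km north → (-20.96, -48.84).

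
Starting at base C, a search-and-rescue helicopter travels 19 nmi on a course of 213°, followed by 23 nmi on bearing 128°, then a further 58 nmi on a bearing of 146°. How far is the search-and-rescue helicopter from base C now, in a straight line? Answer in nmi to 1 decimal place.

Leg 1 (213°, 19 nmi): east 19 sin 213° = -10.35, north 19 cos 213° = -15.93
Leg 2 (128°, 23 nmi): east 23 sin 128° = 18.12, north 23 cos 128° = -14.16
Leg 3 (146°, 58 nmi): east 58 sin 146° = 32.43, north 58 cos 146° = -48.08
Net: 40.21 east, -78.18 north. Distance = √((40.21)² + (-78.18)²) = 87.913 nmi.

87.9 nmi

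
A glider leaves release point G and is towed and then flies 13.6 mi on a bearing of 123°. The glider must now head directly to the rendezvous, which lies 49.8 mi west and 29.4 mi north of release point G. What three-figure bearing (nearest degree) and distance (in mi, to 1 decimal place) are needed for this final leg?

301°, 71.4 mi

Leg 1 (123°, 13.6 mi): east 13.6 sin 123° = 11.41, north 13.6 cos 123° = -7.41
Current position: (11.41, -7.41). Target: (-49.8, 29.4). Remaining: Δeast = -61.21, Δnorth = 36.81.
Bearing = atan2(-61.21, 36.81) mod 360° = 301.02°; distance = √((-61.21)² + (36.81)²) = 71.421 mi.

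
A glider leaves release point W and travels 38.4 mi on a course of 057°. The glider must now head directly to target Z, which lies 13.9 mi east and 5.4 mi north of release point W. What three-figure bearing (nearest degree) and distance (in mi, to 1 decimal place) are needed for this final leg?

230°, 24.0 mi

Leg 1 (057°, 38.4 mi): east 38.4 sin 57° = 32.20, north 38.4 cos 57° = 20.91
Current position: (32.20, 20.91). Target: (13.9, 5.4). Remaining: Δeast = -18.30, Δnorth = -15.51.
Bearing = atan2(-18.30, -15.51) mod 360° = 229.72°; distance = √((-18.30)² + (-15.51)²) = 23.995 mi.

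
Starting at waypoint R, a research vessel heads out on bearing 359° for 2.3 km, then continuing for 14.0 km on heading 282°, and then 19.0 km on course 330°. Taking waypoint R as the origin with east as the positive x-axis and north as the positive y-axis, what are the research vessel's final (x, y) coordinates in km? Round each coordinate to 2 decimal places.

Leg 1 (359°, 2.3 km): east 2.3 sin 359° = -0.04, north 2.3 cos 359° = 2.30
Leg 2 (282°, 14.0 km): east 14.0 sin 282° = -13.69, north 14.0 cos 282° = 2.91
Leg 3 (330°, 19.0 km): east 19.0 sin 330° = -9.50, north 19.0 cos 330° = 16.45
Summing: -23.23 km east, 21.66 km north → (-23.23, 21.66).

(-23.23, 21.66)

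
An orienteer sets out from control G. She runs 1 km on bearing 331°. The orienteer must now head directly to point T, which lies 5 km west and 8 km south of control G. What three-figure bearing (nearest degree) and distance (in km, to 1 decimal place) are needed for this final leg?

Leg 1 (331°, 1 km): east 1 sin 331° = -0.48, north 1 cos 331° = 0.87
Current position: (-0.48, 0.87). Target: (-5, -8). Remaining: Δeast = -4.52, Δnorth = -8.87.
Bearing = atan2(-4.52, -8.87) mod 360° = 206.97°; distance = √((-4.52)² + (-8.87)²) = 9.957 km.

207°, 10.0 km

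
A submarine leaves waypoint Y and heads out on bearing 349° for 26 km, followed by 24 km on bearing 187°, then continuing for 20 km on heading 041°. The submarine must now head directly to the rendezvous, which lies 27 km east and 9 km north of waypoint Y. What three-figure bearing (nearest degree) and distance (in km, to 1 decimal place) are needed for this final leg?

110°, 23.1 km

Leg 1 (349°, 26 km): east 26 sin 349° = -4.96, north 26 cos 349° = 25.52
Leg 2 (187°, 24 km): east 24 sin 187° = -2.92, north 24 cos 187° = -23.82
Leg 3 (041°, 20 km): east 20 sin 41° = 13.12, north 20 cos 41° = 15.09
Current position: (5.24, 16.80). Target: (27, 9). Remaining: Δeast = 21.76, Δnorth = -7.80.
Bearing = atan2(21.76, -7.80) mod 360° = 109.71°; distance = √((21.76)² + (-7.80)²) = 23.119 km.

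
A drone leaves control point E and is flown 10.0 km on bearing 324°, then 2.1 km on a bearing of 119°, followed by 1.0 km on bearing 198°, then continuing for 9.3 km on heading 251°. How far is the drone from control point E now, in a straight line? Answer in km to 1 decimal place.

Leg 1 (324°, 10.0 km): east 10.0 sin 324° = -5.88, north 10.0 cos 324° = 8.09
Leg 2 (119°, 2.1 km): east 2.1 sin 119° = 1.84, north 2.1 cos 119° = -1.02
Leg 3 (198°, 1.0 km): east 1.0 sin 198° = -0.31, north 1.0 cos 198° = -0.95
Leg 4 (251°, 9.3 km): east 9.3 sin 251° = -8.79, north 9.3 cos 251° = -3.03
Net: -13.14 east, 3.09 north. Distance = √((-13.14)² + (3.09)²) = 13.503 km.

13.5 km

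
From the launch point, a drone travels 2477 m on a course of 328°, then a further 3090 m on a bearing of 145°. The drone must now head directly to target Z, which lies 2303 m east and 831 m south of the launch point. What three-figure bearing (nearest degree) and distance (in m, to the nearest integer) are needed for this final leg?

Leg 1 (328°, 2477 m): east 2477 sin 328° = -1312.61, north 2477 cos 328° = 2100.62
Leg 2 (145°, 3090 m): east 3090 sin 145° = 1772.35, north 3090 cos 145° = -2531.18
Current position: (459.74, -430.56). Target: (2303, -831). Remaining: Δeast = 1843.26, Δnorth = -400.44.
Bearing = atan2(1843.26, -400.44) mod 360° = 102.26°; distance = √((1843.26)² + (-400.44)²) = 1886.253 m.

102°, 1886 m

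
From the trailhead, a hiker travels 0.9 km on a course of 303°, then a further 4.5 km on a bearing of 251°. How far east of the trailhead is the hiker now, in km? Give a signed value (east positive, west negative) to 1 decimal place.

Leg 1 (303°, 0.9 km): east 0.9 sin 303° = -0.75, north 0.9 cos 303° = 0.49
Leg 2 (251°, 4.5 km): east 4.5 sin 251° = -4.25, north 4.5 cos 251° = -1.47
Net east component: -5.01 km.

-5.0 km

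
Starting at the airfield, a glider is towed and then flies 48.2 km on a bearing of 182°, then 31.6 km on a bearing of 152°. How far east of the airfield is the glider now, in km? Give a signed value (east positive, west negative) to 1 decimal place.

Leg 1 (182°, 48.2 km): east 48.2 sin 182° = -1.68, north 48.2 cos 182° = -48.17
Leg 2 (152°, 31.6 km): east 31.6 sin 152° = 14.84, north 31.6 cos 152° = -27.90
Net east component: 13.15 km.

13.2 km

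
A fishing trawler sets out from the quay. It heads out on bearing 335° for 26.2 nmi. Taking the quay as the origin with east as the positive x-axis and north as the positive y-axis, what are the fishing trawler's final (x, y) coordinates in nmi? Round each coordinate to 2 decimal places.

Leg 1 (335°, 26.2 nmi): east 26.2 sin 335° = -11.07, north 26.2 cos 335° = 23.75
Summing: -11.07 nmi east, 23.75 nmi north → (-11.07, 23.75).

(-11.07, 23.75)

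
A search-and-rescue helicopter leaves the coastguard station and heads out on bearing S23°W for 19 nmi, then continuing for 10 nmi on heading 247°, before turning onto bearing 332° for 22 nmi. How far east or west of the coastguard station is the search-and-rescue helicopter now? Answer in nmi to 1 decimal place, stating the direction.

Leg 1 (S23°W, 19 nmi): east 19 sin 203° = -7.42, north 19 cos 203° = -17.49
Leg 2 (247°, 10 nmi): east 10 sin 247° = -9.21, north 10 cos 247° = -3.91
Leg 3 (332°, 22 nmi): east 22 sin 332° = -10.33, north 22 cos 332° = 19.42
Net east component: -26.96 nmi.

27.0 nmi west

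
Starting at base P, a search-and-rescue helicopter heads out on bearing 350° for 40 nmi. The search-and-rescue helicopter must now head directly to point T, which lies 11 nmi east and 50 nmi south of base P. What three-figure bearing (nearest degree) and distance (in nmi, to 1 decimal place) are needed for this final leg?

Leg 1 (350°, 40 nmi): east 40 sin 350° = -6.95, north 40 cos 350° = 39.39
Current position: (-6.95, 39.39). Target: (11, -50). Remaining: Δeast = 17.95, Δnorth = -89.39.
Bearing = atan2(17.95, -89.39) mod 360° = 168.65°; distance = √((17.95)² + (-89.39)²) = 91.176 nmi.

169°, 91.2 nmi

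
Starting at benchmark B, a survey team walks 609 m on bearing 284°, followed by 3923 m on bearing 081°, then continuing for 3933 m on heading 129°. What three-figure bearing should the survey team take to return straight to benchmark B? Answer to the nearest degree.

Leg 1 (284°, 609 m): east 609 sin 284° = -590.91, north 609 cos 284° = 147.33
Leg 2 (081°, 3923 m): east 3923 sin 81° = 3874.70, north 3923 cos 81° = 613.69
Leg 3 (129°, 3933 m): east 3933 sin 129° = 3056.52, north 3933 cos 129° = -2475.12
Net displacement: 6340.31 east, -1714.09 north. Direction back to start is (-6340.31, 1714.09): bearing = atan2(-6340.31, 1714.09) mod 360° = 285.13° ≈ 285°.

285°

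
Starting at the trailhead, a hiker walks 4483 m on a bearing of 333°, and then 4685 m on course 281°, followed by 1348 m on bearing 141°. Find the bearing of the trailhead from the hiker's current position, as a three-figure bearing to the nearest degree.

Leg 1 (333°, 4483 m): east 4483 sin 333° = -2035.24, north 4483 cos 333° = 3994.38
Leg 2 (281°, 4685 m): east 4685 sin 281° = -4598.92, north 4685 cos 281° = 893.94
Leg 3 (141°, 1348 m): east 1348 sin 141° = 848.32, north 1348 cos 141° = -1047.59
Net displacement: -5785.84 east, 3840.73 north. Direction back to start is (5785.84, -3840.73): bearing = atan2(5785.84, -3840.73) mod 360° = 123.58° ≈ 124°.

124°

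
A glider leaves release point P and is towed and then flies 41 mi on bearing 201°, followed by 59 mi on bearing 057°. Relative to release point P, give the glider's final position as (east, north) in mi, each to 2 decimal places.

(34.79, -6.14)

Leg 1 (201°, 41 mi): east 41 sin 201° = -14.69, north 41 cos 201° = -38.28
Leg 2 (057°, 59 mi): east 59 sin 57° = 49.48, north 59 cos 57° = 32.13
Summing: 34.79 mi east, -6.14 mi north → (34.79, -6.14).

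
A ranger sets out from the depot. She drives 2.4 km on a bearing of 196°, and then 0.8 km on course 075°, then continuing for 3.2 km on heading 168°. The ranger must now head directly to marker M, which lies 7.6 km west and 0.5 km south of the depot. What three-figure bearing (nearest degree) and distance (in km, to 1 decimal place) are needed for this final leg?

299°, 9.6 km

Leg 1 (196°, 2.4 km): east 2.4 sin 196° = -0.66, north 2.4 cos 196° = -2.31
Leg 2 (075°, 0.8 km): east 0.8 sin 75° = 0.77, north 0.8 cos 75° = 0.21
Leg 3 (168°, 3.2 km): east 3.2 sin 168° = 0.67, north 3.2 cos 168° = -3.13
Current position: (0.78, -5.23). Target: (-7.6, -0.5). Remaining: Δeast = -8.38, Δnorth = 4.73.
Bearing = atan2(-8.38, 4.73) mod 360° = 299.45°; distance = √((-8.38)² + (4.73)²) = 9.620 km.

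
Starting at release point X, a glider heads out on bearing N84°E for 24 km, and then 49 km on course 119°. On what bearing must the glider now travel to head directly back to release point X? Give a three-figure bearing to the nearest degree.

Leg 1 (N84°E, 24 km): east 24 sin 84° = 23.87, north 24 cos 84° = 2.51
Leg 2 (119°, 49 km): east 49 sin 119° = 42.86, north 49 cos 119° = -23.76
Net displacement: 66.72 east, -21.25 north. Direction back to start is (-66.72, 21.25): bearing = atan2(-66.72, 21.25) mod 360° = 287.66° ≈ 288°.

288°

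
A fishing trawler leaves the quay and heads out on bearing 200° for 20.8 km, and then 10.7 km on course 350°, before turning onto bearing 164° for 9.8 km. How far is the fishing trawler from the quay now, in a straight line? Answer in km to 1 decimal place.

19.5 km

Leg 1 (200°, 20.8 km): east 20.8 sin 200° = -7.11, north 20.8 cos 200° = -19.55
Leg 2 (350°, 10.7 km): east 10.7 sin 350° = -1.86, north 10.7 cos 350° = 10.54
Leg 3 (164°, 9.8 km): east 9.8 sin 164° = 2.70, north 9.8 cos 164° = -9.42
Net: -6.27 east, -18.43 north. Distance = √((-6.27)² + (-18.43)²) = 19.466 km.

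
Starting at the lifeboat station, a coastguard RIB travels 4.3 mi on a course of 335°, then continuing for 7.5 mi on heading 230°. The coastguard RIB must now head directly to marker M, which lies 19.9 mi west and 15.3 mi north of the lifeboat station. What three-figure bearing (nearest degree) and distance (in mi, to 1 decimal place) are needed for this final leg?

323°, 20.4 mi

Leg 1 (335°, 4.3 mi): east 4.3 sin 335° = -1.82, north 4.3 cos 335° = 3.90
Leg 2 (230°, 7.5 mi): east 7.5 sin 230° = -5.75, north 7.5 cos 230° = -4.82
Current position: (-7.56, -0.92). Target: (-19.9, 15.3). Remaining: Δeast = -12.34, Δnorth = 16.22.
Bearing = atan2(-12.34, 16.22) mod 360° = 322.75°; distance = √((-12.34)² + (16.22)²) = 20.382 mi.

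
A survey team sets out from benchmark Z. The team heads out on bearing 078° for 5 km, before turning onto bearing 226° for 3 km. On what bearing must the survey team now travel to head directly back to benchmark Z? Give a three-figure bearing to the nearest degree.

291°

Leg 1 (078°, 5 km): east 5 sin 78° = 4.89, north 5 cos 78° = 1.04
Leg 2 (226°, 3 km): east 3 sin 226° = -2.16, north 3 cos 226° = -2.08
Net displacement: 2.73 east, -1.04 north. Direction back to start is (-2.73, 1.04): bearing = atan2(-2.73, 1.04) mod 360° = 290.92° ≈ 291°.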